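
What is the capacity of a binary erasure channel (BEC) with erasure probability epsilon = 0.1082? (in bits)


C = 1 - epsilon = 1 - 0.1082 = 0.8918

0.8918 bits


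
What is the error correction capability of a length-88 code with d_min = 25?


Correction capability = floor((d-1)/2) = floor((25-1)/2) = 12

12 errors


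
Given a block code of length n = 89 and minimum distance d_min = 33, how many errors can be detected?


Detection capability = d_min - 1 = 33 - 1 = 32

32 errors


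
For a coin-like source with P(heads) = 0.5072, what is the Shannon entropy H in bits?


H = -p*log2(p) - (1-p)*log2(1-p). -0.5072*log2(0.5072) = 0.496738; -0.4928*log2(0.4928) = 0.503112. H = 0.496738 + 0.503112 = 0.9999

0.9999 bits


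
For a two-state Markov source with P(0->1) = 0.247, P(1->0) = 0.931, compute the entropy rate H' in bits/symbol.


Stationary distribution: pi_0 = p10/(p01+p10) = 0.7903, pi_1 = 0.2097. Entropy rate H' = pi_0*H(p01) + pi_1*H(p10) = 0.7903*0.8065 + 0.2097*0.3622 = 0.7133

0.7133 bits/symbol


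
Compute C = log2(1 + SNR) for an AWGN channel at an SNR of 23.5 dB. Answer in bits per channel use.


SNR_linear = 10^(23.5/10) = 223.8721; C = log2(1 + SNR_linear) = log2(1 + 223.8721) = 7.813

7.813 bits/channel use


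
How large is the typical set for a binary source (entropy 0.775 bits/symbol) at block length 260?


log2|A_typical| = nH = 260 * 0.775 = 201.5, so |A_typical| ~ 2^201.5 = 4.545e+60

4.545e+60


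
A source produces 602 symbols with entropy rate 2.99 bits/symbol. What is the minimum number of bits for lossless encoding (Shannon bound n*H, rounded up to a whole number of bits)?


Minimum bits >= n * H = 602 * 2.99 = 1799.98, rounded up to a whole number of bits = 1800

1800 bits


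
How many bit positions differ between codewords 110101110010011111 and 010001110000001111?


Count differing positions: ^ . . ^ . . . . . . ^ . . ^ . . . . = 4 differences

4


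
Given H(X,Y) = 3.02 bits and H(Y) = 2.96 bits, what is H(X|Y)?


H(X|Y) = H(X,Y) - H(Y) = 3.02 - 2.96 = 0.06

0.06 bits


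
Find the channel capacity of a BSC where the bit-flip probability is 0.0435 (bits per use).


H(p) = -p*log2(p) - (1-p)*log2(1-p) = -0.0435*log2(0.0435) - 0.9565*log2(0.9565) = 0.196744 + 0.061372 = 0.2581. C = 1 - H(p) = 1 - 0.2581 = 0.7419

0.7419 bits


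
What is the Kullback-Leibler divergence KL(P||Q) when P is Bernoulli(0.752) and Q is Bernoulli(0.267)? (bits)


KL = p*log2(p/q) + (1-p)*log2((1-p)/(1-q)) = 0.752*log2(0.752/0.267) + 0.248*log2(0.248/0.733) = 0.7357

0.7357 bits


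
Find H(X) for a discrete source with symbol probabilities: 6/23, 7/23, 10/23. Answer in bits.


H = -sum(p_i * log2(p_i)). Terms: -(6/23)*log2(6/23) = 0.505722; -(7/23)*log2(7/23) = 0.522324; -(10/23)*log2(10/23) = 0.522450. H = 0.505722 + 0.522324 + 0.522450 = 1.5505

1.5505 bits


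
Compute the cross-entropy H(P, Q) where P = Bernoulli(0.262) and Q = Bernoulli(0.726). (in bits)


H(P,Q) = -p*log2(q) - (1-p)*log2(1-q). -0.262*log2(0.726) = 0.121033; -0.738*log2(0.274) = 1.378401. H(P,Q) = 0.121033 + 1.378401 = 1.4994

1.4994 bits


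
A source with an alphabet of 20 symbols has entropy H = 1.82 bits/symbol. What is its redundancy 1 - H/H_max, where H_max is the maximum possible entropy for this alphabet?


H_max = log2(K) = log2(20) = 4.3219 bits/symbol. Redundancy = 1 - H/H_max = 1 - 1.82/4.3219 = 1 - 0.4211 = 0.5789

0.5789


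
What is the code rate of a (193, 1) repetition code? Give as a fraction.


Rate = k/n = 1/193

1/193


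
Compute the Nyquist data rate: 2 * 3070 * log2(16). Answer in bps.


Rate = 2 * B * log2(M) = 2 * 3070 * 4.0 = 24560.0

24560.0 bps


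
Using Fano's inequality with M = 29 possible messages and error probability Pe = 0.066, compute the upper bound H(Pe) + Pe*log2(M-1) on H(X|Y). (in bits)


H(Pe) = -Pe*log2(Pe) - (1-Pe)*log2(1-Pe) = -0.066*log2(0.066) - 0.934*log2(0.934) = 0.258812 + 0.092004 = 0.3508. Pe*log2(M-1) = 0.066*log2(28) = 0.317285. Bound = H(Pe) + Pe*log2(M-1) = 0.258812 + 0.092004 + 0.317285 = 0.6681

0.6681 bits


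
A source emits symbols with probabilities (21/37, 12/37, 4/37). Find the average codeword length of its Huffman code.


Huffman construction (repeatedly merge the two least-probable nodes; each merge adds 1 bit to every symbol beneath it): 4/37 + 12/37 = 16/37; 16/37 + 21/37 = 1. Resulting codeword lengths (in the order the probabilities were given): (1, 2, 2). L_avg = sum(p_i * l_i) = 21/37*1 + 12/37*2 + 4/37*2 = 53/37 = 1.4324

1.4324 bits


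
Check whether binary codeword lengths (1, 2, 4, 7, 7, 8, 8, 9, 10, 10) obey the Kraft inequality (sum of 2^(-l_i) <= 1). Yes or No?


Kraft sum = sum(2^(-l_i)) = 0.8398, need <= 1. Result: satisfied (a binary prefix-free code with these lengths exists)

Yes


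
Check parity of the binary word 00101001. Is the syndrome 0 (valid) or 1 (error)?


Syndrome = XOR of all bits = 0 XOR 0 XOR 1 XOR 0 XOR 1 XOR 0 XOR 0 XOR 1 = 1

1


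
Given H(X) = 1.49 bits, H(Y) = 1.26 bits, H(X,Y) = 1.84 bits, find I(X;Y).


I(X;Y) = H(X) + H(Y) - H(X,Y) = 1.49 + 1.26 - 1.84 = 0.91

0.91 bits


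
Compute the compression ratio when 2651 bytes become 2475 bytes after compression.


Ratio = original / compressed = 2651 / 2475 = 1.0711

1.0711


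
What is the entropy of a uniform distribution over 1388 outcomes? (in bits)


H = log2(n) = log2(1388) = 10.4388

10.4388 bits


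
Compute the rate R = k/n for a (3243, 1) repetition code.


Rate = k/n = 1/3243

1/3243


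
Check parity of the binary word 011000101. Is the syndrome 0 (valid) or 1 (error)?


Syndrome = XOR of all bits = 0 XOR 1 XOR 1 XOR 0 XOR 0 XOR 0 XOR 1 XOR 0 XOR 1 = 0

0


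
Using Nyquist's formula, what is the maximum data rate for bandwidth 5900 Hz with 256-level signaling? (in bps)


Rate = 2 * B * log2(M) = 2 * 5900 * 8.0 = 94400.0

94400.0 bps


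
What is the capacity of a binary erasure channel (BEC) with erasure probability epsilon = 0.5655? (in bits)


C = 1 - epsilon = 1 - 0.5655 = 0.4345

0.4345 bits


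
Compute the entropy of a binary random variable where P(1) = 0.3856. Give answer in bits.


H = -p*log2(p) - (1-p)*log2(1-p). -0.3856*log2(0.3856) = 0.530132; -0.6144*log2(0.6144) = 0.431770. H = 0.530132 + 0.431770 = 0.9619

0.9619 bits


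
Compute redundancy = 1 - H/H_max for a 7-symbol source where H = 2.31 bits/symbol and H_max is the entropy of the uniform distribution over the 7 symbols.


H_max = log2(K) = log2(7) = 2.8074 bits/symbol. Redundancy = 1 - H/H_max = 1 - 2.31/2.8074 = 1 - 0.8228 = 0.1772

0.1772


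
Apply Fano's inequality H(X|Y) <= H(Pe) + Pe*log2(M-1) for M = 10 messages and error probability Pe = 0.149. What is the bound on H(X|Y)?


H(Pe) = -Pe*log2(Pe) - (1-Pe)*log2(1-Pe) = -0.149*log2(0.149) - 0.851*log2(0.851) = 0.409246 + 0.198086 = 0.6073. Pe*log2(M-1) = 0.149*log2(9) = 0.472319. Bound = H(Pe) + Pe*log2(M-1) = 0.409246 + 0.198086 + 0.472319 = 1.0797

1.0797 bits


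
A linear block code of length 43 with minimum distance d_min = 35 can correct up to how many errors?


Correction capability = floor((d-1)/2) = floor((35-1)/2) = 17

17 errors


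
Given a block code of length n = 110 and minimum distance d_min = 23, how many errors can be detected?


Detection capability = d_min - 1 = 23 - 1 = 22

22 errors


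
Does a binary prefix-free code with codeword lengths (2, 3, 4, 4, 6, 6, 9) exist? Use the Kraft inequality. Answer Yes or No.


Kraft sum = sum(2^(-l_i)) = 0.5332, need <= 1. Result: satisfied (a binary prefix-free code with these lengths exists)

Yes


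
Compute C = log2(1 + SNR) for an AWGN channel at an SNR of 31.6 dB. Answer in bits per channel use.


SNR_linear = 10^(31.6/10) = 1445.4398; C = log2(1 + SNR_linear) = log2(1 + 1445.4398) = 10.4983

10.4983 bits/channel use


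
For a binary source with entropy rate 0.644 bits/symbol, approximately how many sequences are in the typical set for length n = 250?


log2|A_typical| = nH = 250 * 0.644 = 161.0, so |A_typical| ~ 2^161.0 = 2.923e+48

2.923e+48


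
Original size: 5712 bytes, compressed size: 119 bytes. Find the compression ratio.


Ratio = original / compressed = 5712 / 119 = 48.0

48.0


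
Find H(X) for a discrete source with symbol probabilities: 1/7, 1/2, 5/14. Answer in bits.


H = -sum(p_i * log2(p_i)). Terms: -(1/7)*log2(1/7) = 0.401051; -(1/2)*log2(1/2) = 0.500000; -(5/14)*log2(5/14) = 0.530510. H = 0.401051 + 0.500000 + 0.530510 = 1.4316

1.4316 bits


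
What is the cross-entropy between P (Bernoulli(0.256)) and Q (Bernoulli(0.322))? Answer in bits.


H(P,Q) = -p*log2(q) - (1-p)*log2(1-q). -0.256*log2(0.322) = 0.418526; -0.744*log2(0.678) = 0.417118. H(P,Q) = 0.418526 + 0.417118 = 0.8356

0.8356 bits


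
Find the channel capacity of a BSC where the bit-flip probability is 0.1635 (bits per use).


H(p) = -p*log2(p) - (1-p)*log2(1-p) = -0.1635*log2(0.1635) - 0.8365*log2(0.8365) = 0.427166 + 0.215451 = 0.6426. C = 1 - H(p) = 1 - 0.6426 = 0.3574

0.3574 bits


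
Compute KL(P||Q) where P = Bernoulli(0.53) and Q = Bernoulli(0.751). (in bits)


KL = p*log2(p/q) + (1-p)*log2((1-p)/(1-q)) = 0.53*log2(0.53/0.751) + 0.47*log2(0.47/0.249) = 0.1643

0.1643 bits


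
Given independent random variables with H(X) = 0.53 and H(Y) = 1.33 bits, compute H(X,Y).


For independent variables, H(X,Y) = H(X) + H(Y) = 0.53 + 1.33 = 1.86

1.86 bits


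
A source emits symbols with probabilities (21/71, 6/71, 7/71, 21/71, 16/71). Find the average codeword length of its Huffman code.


Huffman construction (repeatedly merge the two least-probable nodes; each merge adds 1 bit to every symbol beneath it): 6/71 + 7/71 = 13/71; 13/71 + 16/71 = 29/71; 21/71 + 21/71 = 42/71; 29/71 + 42/71 = 1. Resulting codeword lengths (in the order the probabilities were given): (2, 3, 3, 2, 2). L_avg = sum(p_i * l_i) = 21/71*2 + 6/71*3 + 7/71*3 + 21/71*2 + 16/71*2 = 155/71 = 2.1831

2.1831 bits


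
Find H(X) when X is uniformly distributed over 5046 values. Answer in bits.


H = log2(n) = log2(5046) = 12.3009

12.3009 bits


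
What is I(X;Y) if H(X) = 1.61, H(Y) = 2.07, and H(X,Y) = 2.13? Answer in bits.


I(X;Y) = H(X) + H(Y) - H(X,Y) = 1.61 + 2.07 - 2.13 = 1.55

1.55 bits


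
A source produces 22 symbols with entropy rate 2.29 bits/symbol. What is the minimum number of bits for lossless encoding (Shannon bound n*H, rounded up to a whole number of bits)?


Minimum bits >= n * H = 22 * 2.29 = 50.38, rounded up to a whole number of bits = 51

51 bits


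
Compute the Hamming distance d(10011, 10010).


Count differing positions: . . . . ^ = 1 differences

1


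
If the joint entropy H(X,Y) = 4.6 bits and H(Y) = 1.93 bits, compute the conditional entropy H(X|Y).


H(X|Y) = H(X,Y) - H(Y) = 4.6 - 1.93 = 2.67

2.67 bits


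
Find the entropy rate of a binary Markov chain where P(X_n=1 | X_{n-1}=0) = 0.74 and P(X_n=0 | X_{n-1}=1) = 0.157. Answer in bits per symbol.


Stationary distribution: pi_0 = p10/(p01+p10) = 0.175, pi_1 = 0.825. Entropy rate H' = pi_0*H(p01) + pi_1*H(p10) = 0.175*0.8267 + 0.825*0.6271 = 0.662

0.662 bits/symbol


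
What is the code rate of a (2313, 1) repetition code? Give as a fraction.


Rate = k/n = 1/2313

1/2313


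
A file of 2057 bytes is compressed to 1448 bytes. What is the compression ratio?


Ratio = original / compressed = 2057 / 1448 = 1.4206

1.4206


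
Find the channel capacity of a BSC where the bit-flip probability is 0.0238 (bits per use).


H(p) = -p*log2(p) - (1-p)*log2(1-p) = -0.0238*log2(0.0238) - 0.9762*log2(0.9762) = 0.128351 + 0.033924 = 0.1623. C = 1 - H(p) = 1 - 0.1623 = 0.8377

0.8377 bits


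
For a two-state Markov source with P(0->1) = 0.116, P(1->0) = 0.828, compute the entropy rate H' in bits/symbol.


Stationary distribution: pi_0 = p10/(p01+p10) = 0.8771, pi_1 = 0.1229. Entropy rate H' = pi_0*H(p01) + pi_1*H(p10) = 0.8771*0.5178 + 0.1229*0.6623 = 0.5355

0.5355 bits/symbol


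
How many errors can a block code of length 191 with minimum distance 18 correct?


Correction capability = floor((d-1)/2) = floor((18-1)/2) = 8

8 errors


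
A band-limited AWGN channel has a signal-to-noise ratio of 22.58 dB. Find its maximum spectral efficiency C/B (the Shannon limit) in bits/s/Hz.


SNR_linear = 10^(22.58/10) = 181.134; C/B = log2(1 + SNR_linear) = log2(1 + 181.134) = 7.5089

7.5089 bits/s/Hz


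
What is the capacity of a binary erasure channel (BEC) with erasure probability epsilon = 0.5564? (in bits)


C = 1 - epsilon = 1 - 0.5564 = 0.4436

0.4436 bits


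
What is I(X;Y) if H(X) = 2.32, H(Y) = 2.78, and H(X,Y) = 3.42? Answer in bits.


I(X;Y) = H(X) + H(Y) - H(X,Y) = 2.32 + 2.78 - 3.42 = 1.68

1.68 bits


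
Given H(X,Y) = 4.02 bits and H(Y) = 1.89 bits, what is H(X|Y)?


H(X|Y) = H(X,Y) - H(Y) = 4.02 - 1.89 = 2.13

2.13 bits


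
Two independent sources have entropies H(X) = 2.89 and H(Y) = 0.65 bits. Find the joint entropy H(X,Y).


For independent variables, H(X,Y) = H(X) + H(Y) = 2.89 + 0.65 = 3.54

3.54 bits


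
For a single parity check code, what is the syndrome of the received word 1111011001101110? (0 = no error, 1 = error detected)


Syndrome = XOR of all bits = 1 XOR 1 XOR 1 XOR 1 XOR 0 XOR 1 XOR 1 XOR 0 XOR 0 XOR 1 XOR 1 XOR 0 XOR 1 XOR 1 XOR 1 XOR 0 = 1

1


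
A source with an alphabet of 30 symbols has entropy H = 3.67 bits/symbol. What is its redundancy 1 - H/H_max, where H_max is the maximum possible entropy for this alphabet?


H_max = log2(K) = log2(30) = 4.9069 bits/symbol. Redundancy = 1 - H/H_max = 1 - 3.67/4.9069 = 1 - 0.7479 = 0.2521

0.2521


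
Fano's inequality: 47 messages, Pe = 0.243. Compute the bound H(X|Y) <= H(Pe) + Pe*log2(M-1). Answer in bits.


H(Pe) = -Pe*log2(Pe) - (1-Pe)*log2(1-Pe) = -0.243*log2(0.243) - 0.757*log2(0.757) = 0.495956 + 0.304038 = 0.8. Pe*log2(M-1) = 0.243*log2(46) = 1.342226. Bound = H(Pe) + Pe*log2(M-1) = 0.495956 + 0.304038 + 1.342226 = 2.1422

2.1422 bits


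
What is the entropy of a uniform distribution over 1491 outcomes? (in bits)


H = log2(n) = log2(1491) = 10.5421

10.5421 bits


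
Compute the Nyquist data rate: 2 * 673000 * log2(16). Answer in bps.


Rate = 2 * B * log2(M) = 2 * 673000 * 4.0 = 5384000.0

5384000.0 bps


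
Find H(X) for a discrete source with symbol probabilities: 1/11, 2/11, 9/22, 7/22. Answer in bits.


H = -sum(p_i * log2(p_i)). Terms: -(1/11)*log2(1/11) = 0.314494; -(2/11)*log2(2/11) = 0.447169; -(9/22)*log2(9/22) = 0.527525; -(7/22)*log2(7/22) = 0.525661. H = 0.314494 + 0.447169 + 0.527525 + 0.525661 = 1.8148

1.8148 bits


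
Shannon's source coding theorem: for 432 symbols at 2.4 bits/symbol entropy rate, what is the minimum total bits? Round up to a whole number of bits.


Minimum bits >= n * H = 432 * 2.4 = 1036.8, rounded up to a whole number of bits = 1037

1037 bits


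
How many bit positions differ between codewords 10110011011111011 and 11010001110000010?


Count differing positions: . ^ ^ . . . ^ . ^ . ^ ^ ^ ^ . . ^ = 9 differences

9


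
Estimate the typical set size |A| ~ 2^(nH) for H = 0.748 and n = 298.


log2|A_typical| = nH = 298 * 0.748 = 222.904, so |A_typical| ~ 2^222.904 = 1.261e+67

1.261e+67


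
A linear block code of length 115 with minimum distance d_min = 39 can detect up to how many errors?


Detection capability = d_min - 1 = 39 - 1 = 38

38 errors


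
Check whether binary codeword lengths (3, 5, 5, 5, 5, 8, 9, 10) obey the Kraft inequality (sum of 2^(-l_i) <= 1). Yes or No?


Kraft sum = sum(2^(-l_i)) = 0.2568, need <= 1. Result: satisfied (a binary prefix-free code with these lengths exists)

Yes


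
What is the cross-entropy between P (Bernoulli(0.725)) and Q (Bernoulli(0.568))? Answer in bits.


H(P,Q) = -p*log2(q) - (1-p)*log2(1-q). -0.725*log2(0.568) = 0.591627; -0.275*log2(0.432) = 0.332997. H(P,Q) = 0.591627 + 0.332997 = 0.9246

0.9246 bits


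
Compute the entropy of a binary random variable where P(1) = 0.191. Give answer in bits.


H = -p*log2(p) - (1-p)*log2(1-p). -0.191*log2(0.191) = 0.456176; -0.809*log2(0.809) = 0.247383. H = 0.456176 + 0.247383 = 0.7036

0.7036 bits


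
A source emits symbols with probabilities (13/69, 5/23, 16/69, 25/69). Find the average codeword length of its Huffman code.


Huffman construction (repeatedly merge the two least-probable nodes; each merge adds 1 bit to every symbol beneath it): 13/69 + 5/23 = 28/69; 16/69 + 25/69 = 41/69; 28/69 + 41/69 = 1. Resulting codeword lengths (in the order the probabilities were given): (2, 2, 2, 2). L_avg = sum(p_i * l_i) = 13/69*2 + 5/23*2 + 16/69*2 + 25/69*2 = 2

2.0 bits


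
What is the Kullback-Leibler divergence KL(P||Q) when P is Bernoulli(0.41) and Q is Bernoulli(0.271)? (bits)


KL = p*log2(p/q) + (1-p)*log2((1-p)/(1-q)) = 0.41*log2(0.41/0.271) + 0.59*log2(0.59/0.729) = 0.0648

0.0648 bits


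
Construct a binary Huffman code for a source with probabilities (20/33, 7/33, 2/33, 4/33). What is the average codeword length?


Huffman construction (repeatedly merge the two least-probable nodes; each merge adds 1 bit to every symbol beneath it): 2/33 + 4/33 = 2/11; 2/11 + 7/33 = 13/33; 13/33 + 20/33 = 1. Resulting codeword lengths (in the order the probabilities were given): (1, 2, 3, 3). L_avg = sum(p_i * l_i) = 20/33*1 + 7/33*2 + 2/33*3 + 4/33*3 = 52/33 = 1.5758

1.5758 bits


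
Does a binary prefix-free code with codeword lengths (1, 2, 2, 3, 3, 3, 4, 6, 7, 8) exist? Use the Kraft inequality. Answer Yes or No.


Kraft sum = sum(2^(-l_i)) = 1.4648, need <= 1. Result: violated (a binary prefix-free code with these lengths cannot exist)

No


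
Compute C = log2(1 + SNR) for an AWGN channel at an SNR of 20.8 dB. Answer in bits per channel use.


SNR_linear = 10^(20.8/10) = 120.2264; C = log2(1 + SNR_linear) = log2(1 + 120.2264) = 6.9216

6.9216 bits/channel use


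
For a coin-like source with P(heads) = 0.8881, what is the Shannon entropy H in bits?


H = -p*log2(p) - (1-p)*log2(1-p). -0.8881*log2(0.8881) = 0.152048; -0.1119*log2(0.1119) = 0.353572. H = 0.152048 + 0.353572 = 0.5056

0.5056 bits


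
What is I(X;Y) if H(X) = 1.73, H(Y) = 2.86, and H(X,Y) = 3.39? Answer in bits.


I(X;Y) = H(X) + H(Y) - H(X,Y) = 1.73 + 2.86 - 3.39 = 1.2

1.2 bits


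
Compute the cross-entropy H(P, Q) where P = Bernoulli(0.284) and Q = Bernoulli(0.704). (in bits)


H(P,Q) = -p*log2(q) - (1-p)*log2(1-q). -0.284*log2(0.704) = 0.143804; -0.716*log2(0.296) = 1.257533. H(P,Q) = 0.143804 + 1.257533 = 1.4013

1.4013 bits


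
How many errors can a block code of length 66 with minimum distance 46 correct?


Correction capability = floor((d-1)/2) = floor((46-1)/2) = 22

22 errors


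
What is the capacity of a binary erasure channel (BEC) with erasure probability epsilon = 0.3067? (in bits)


C = 1 - epsilon = 1 - 0.3067 = 0.6933

0.6933 bits


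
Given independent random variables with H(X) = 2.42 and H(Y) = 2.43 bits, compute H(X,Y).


For independent variables, H(X,Y) = H(X) + H(Y) = 2.42 + 2.43 = 4.85

4.85 bits


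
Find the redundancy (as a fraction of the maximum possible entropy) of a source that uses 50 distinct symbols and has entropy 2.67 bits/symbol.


H_max = log2(K) = log2(50) = 5.6439 bits/symbol. Redundancy = 1 - H/H_max = 1 - 2.67/5.6439 = 1 - 0.4731 = 0.5269

0.5269


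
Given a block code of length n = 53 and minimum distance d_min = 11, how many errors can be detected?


Detection capability = d_min - 1 = 11 - 1 = 10

10 errors


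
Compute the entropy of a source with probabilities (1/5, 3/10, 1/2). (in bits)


H = -sum(p_i * log2(p_i)). Terms: -(1/5)*log2(1/5) = 0.464386; -(3/10)*log2(3/10) = 0.521090; -(1/2)*log2(1/2) = 0.500000. H = 0.464386 + 0.521090 + 0.500000 = 1.4855

1.4855 bits


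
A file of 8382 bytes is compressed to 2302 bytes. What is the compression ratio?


Ratio = original / compressed = 8382 / 2302 = 3.6412

3.6412


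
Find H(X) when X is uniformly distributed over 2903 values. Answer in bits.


H = log2(n) = log2(2903) = 11.5033

11.5033 bits


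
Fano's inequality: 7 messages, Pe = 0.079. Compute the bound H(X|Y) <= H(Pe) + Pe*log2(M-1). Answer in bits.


H(Pe) = -Pe*log2(Pe) - (1-Pe)*log2(1-Pe) = -0.079*log2(0.079) - 0.921*log2(0.921) = 0.289298 + 0.109348 = 0.3986. Pe*log2(M-1) = 0.079*log2(6) = 0.204212. Bound = H(Pe) + Pe*log2(M-1) = 0.289298 + 0.109348 + 0.204212 = 0.6029

0.6029 bits


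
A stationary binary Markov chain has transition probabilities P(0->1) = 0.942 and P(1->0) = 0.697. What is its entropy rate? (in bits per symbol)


Stationary distribution: pi_0 = p10/(p01+p10) = 0.4253, pi_1 = 0.5747. Entropy rate H' = pi_0*H(p01) + pi_1*H(p10) = 0.4253*0.3195 + 0.5747*0.8849 = 0.6445

0.6445 bits/symbol


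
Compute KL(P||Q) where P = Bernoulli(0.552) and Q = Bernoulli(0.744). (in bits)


KL = p*log2(p/q) + (1-p)*log2((1-p)/(1-q)) = 0.552*log2(0.552/0.744) + 0.448*log2(0.448/0.256) = 0.124

0.124 bits


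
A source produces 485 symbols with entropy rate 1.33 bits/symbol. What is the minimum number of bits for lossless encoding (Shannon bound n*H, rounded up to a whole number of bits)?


Minimum bits >= n * H = 485 * 1.33 = 645.05, rounded up to a whole number of bits = 646

646 bits


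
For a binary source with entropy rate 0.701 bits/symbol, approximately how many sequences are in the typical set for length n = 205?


log2|A_typical| = nH = 205 * 0.701 = 143.705, so |A_typical| ~ 2^143.705 = 1.818e+43

1.818e+43


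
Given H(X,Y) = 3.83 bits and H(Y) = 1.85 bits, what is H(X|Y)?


H(X|Y) = H(X,Y) - H(Y) = 3.83 - 1.85 = 1.98

1.98 bits


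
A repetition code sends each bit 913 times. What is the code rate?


Rate = k/n = 1/913

1/913


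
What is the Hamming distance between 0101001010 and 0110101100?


Count differing positions: . . ^ ^ ^ . . ^ ^ . = 5 differences

5


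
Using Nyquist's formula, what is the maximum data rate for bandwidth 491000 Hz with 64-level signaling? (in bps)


Rate = 2 * B * log2(M) = 2 * 491000 * 6.0 = 5892000.0

5892000.0 bps


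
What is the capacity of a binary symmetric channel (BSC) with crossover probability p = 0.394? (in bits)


H(p) = -p*log2(p) - (1-p)*log2(1-p) = -0.394*log2(0.394) - 0.606*log2(0.606) = 0.529431 + 0.437902 = 0.9673. C = 1 - H(p) = 1 - 0.9673 = 0.0327

0.0327 bits


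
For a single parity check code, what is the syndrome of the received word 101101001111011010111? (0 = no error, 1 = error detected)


Syndrome = XOR of all bits = 1 XOR 0 XOR 1 XOR 1 XOR 0 XOR 1 XOR 0 XOR 0 XOR 1 XOR 1 XOR 1 XOR 1 XOR 0 XOR 1 XOR 1 XOR 0 XOR 1 XOR 0 XOR 1 XOR 1 XOR 1 = 0

0


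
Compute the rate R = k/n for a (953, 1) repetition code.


Rate = k/n = 1/953

1/953


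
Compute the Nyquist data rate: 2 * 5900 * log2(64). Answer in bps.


Rate = 2 * B * log2(M) = 2 * 5900 * 6.0 = 70800.0

70800.0 bps


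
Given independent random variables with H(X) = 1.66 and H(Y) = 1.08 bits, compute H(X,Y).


For independent variables, H(X,Y) = H(X) + H(Y) = 1.66 + 1.08 = 2.74

2.74 bits


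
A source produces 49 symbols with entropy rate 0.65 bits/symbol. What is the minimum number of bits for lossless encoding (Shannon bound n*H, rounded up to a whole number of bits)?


Minimum bits >= n * H = 49 * 0.65 = 31.85, rounded up to a whole number of bits = 32

32 bits


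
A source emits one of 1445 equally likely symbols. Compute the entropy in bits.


H = log2(n) = log2(1445) = 10.4969

10.4969 bits


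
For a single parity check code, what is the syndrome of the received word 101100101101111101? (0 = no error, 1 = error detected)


Syndrome = XOR of all bits = 1 XOR 0 XOR 1 XOR 1 XOR 0 XOR 0 XOR 1 XOR 0 XOR 1 XOR 1 XOR 0 XOR 1 XOR 1 XOR 1 XOR 1 XOR 1 XOR 0 XOR 1 = 0

0


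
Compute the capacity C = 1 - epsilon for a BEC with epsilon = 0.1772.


C = 1 - epsilon = 1 - 0.1772 = 0.8228

0.8228 bits


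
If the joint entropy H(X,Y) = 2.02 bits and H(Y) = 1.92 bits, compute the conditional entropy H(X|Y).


H(X|Y) = H(X,Y) - H(Y) = 2.02 - 1.92 = 0.1

0.1 bits


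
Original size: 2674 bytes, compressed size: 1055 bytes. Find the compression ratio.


Ratio = original / compressed = 2674 / 1055 = 2.5346

2.5346


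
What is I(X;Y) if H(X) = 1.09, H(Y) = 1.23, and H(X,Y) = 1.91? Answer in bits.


I(X;Y) = H(X) + H(Y) - H(X,Y) = 1.09 + 1.23 - 1.91 = 0.41

0.41 bits


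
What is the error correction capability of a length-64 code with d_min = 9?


Correction capability = floor((d-1)/2) = floor((9-1)/2) = 4

4 errors


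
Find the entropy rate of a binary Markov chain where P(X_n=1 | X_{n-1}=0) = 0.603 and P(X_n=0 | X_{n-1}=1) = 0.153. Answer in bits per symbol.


Stationary distribution: pi_0 = p10/(p01+p10) = 0.2024, pi_1 = 0.7976. Entropy rate H' = pi_0*H(p01) + pi_1*H(p10) = 0.2024*0.9692 + 0.7976*0.6173 = 0.6885

0.6885 bits/symbol


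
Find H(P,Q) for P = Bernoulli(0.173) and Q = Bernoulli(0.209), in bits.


H(P,Q) = -p*log2(q) - (1-p)*log2(1-q). -0.173*log2(0.209) = 0.390708; -0.827*log2(0.791) = 0.279733. H(P,Q) = 0.390708 + 0.279733 = 0.6704

0.6704 bits


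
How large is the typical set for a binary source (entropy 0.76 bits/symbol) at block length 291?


log2|A_typical| = nH = 291 * 0.76 = 221.16, so |A_typical| ~ 2^221.16 = 3.765e+66

3.765e+66


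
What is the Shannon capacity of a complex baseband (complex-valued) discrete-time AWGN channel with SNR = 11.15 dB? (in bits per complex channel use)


SNR_linear = 10^(11.15/10) = 13.0317; C = log2(1 + SNR_linear) = log2(1 + 13.0317) = 3.8106

3.8106 bits/channel use


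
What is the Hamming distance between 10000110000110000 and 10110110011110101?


Count differing positions: . . ^ ^ . . . . . ^ ^ . . . ^ . ^ = 6 differences

6


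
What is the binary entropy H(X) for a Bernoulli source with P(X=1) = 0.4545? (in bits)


H = -p*log2(p) - (1-p)*log2(1-p). -0.4545*log2(0.4545) = 0.517061; -0.5455*log2(0.5455) = 0.476957. H = 0.517061 + 0.476957 = 0.994

0.994 bits


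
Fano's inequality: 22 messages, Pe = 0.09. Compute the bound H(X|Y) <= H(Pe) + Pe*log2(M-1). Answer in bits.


H(Pe) = -Pe*log2(Pe) - (1-Pe)*log2(1-Pe) = -0.09*log2(0.09) - 0.91*log2(0.91) = 0.312654 + 0.123816 = 0.4365. Pe*log2(M-1) = 0.09*log2(21) = 0.395309. Bound = H(Pe) + Pe*log2(M-1) = 0.312654 + 0.123816 + 0.395309 = 0.8318

0.8318 bits


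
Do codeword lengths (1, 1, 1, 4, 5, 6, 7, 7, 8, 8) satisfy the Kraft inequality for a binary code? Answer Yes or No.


Kraft sum = sum(2^(-l_i)) = 1.6328, need <= 1. Result: violated (a binary prefix-free code with these lengths cannot exist)

No


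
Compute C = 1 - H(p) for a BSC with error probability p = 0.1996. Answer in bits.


H(p) = -p*log2(p) - (1-p)*log2(1-p) = -0.1996*log2(0.1996) - 0.8004*log2(0.8004) = 0.464033 + 0.257094 = 0.7211. C = 1 - H(p) = 1 - 0.7211 = 0.2789

0.2789 bits


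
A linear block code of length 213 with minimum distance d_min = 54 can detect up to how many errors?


Detection capability = d_min - 1 = 54 - 1 = 53

53 errors


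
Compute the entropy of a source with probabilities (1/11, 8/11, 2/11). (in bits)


H = -sum(p_i * log2(p_i)). Terms: -(1/11)*log2(1/11) = 0.314494; -(8/11)*log2(8/11) = 0.334132; -(2/11)*log2(2/11) = 0.447169. H = 0.314494 + 0.334132 + 0.447169 = 1.0958

1.0958 bits


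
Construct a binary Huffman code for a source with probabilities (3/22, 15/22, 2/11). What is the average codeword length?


Huffman construction (repeatedly merge the two least-probable nodes; each merge adds 1 bit to every symbol beneath it): 3/22 + 2/11 = 7/22; 7/22 + 15/22 = 1. Resulting codeword lengths (in the order the probabilities were given): (2, 1, 2). L_avg = sum(p_i * l_i) = 3/22*2 + 15/22*1 + 2/11*2 = 29/22 = 1.3182

1.3182 bits


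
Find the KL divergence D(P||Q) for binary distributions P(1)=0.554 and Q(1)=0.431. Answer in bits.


KL = p*log2(p/q) + (1-p)*log2((1-p)/(1-q)) = 0.554*log2(0.554/0.431) + 0.446*log2(0.446/0.569) = 0.0439

0.0439 bits


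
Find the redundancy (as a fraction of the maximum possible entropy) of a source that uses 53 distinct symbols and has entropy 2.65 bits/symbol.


H_max = log2(K) = log2(53) = 5.7279 bits/symbol. Redundancy = 1 - H/H_max = 1 - 2.65/5.7279 = 1 - 0.4626 = 0.5374

0.5374


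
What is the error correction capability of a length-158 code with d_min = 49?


Correction capability = floor((d-1)/2) = floor((49-1)/2) = 24

24 errors


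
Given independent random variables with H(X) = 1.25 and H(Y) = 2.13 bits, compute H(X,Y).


For independent variables, H(X,Y) = H(X) + H(Y) = 1.25 + 2.13 = 3.38

3.38 bits


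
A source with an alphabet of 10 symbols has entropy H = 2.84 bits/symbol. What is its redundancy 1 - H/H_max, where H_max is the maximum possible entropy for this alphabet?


H_max = log2(K) = log2(10) = 3.3219 bits/symbol. Redundancy = 1 - H/H_max = 1 - 2.84/3.3219 = 1 - 0.8549 = 0.1451

0.1451


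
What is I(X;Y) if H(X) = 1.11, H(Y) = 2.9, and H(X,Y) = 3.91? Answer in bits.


I(X;Y) = H(X) + H(Y) - H(X,Y) = 1.11 + 2.9 - 3.91 = 0.1

0.1 bits


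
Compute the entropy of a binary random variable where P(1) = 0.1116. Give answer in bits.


H = -p*log2(p) - (1-p)*log2(1-p). -0.1116*log2(0.1116) = 0.353057; -0.8884*log2(0.8884) = 0.151666. H = 0.353057 + 0.151666 = 0.5047

0.5047 bits


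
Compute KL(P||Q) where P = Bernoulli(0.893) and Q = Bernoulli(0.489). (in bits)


KL = p*log2(p/q) + (1-p)*log2((1-p)/(1-q)) = 0.893*log2(0.893/0.489) + 0.107*log2(0.107/0.511) = 0.5345

0.5345 bits


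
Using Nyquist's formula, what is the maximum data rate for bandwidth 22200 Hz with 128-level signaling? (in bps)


Rate = 2 * B * log2(M) = 2 * 22200 * 7.0 = 310800.0

310800.0 bps


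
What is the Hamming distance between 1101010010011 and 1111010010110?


Count differing positions: . . ^ . . . . . . . ^ . ^ = 3 differences

3


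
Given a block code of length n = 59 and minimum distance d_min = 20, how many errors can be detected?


Detection capability = d_min - 1 = 20 - 1 = 19

19 errors


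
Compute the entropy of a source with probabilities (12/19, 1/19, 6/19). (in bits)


H = -sum(p_i * log2(p_i)). Terms: -(12/19)*log2(12/19) = 0.418715; -(1/19)*log2(1/19) = 0.223575; -(6/19)*log2(6/19) = 0.525147. H = 0.418715 + 0.223575 + 0.525147 = 1.1674

1.1674 bits


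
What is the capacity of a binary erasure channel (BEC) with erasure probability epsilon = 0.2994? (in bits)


C = 1 - epsilon = 1 - 0.2994 = 0.7006

0.7006 bits


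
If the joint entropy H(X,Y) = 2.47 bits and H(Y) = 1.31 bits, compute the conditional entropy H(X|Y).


H(X|Y) = H(X,Y) - H(Y) = 2.47 - 1.31 = 1.16

1.16 bits


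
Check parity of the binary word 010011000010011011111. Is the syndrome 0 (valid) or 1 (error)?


Syndrome = XOR of all bits = 0 XOR 1 XOR 0 XOR 0 XOR 1 XOR 1 XOR 0 XOR 0 XOR 0 XOR 0 XOR 1 XOR 0 XOR 0 XOR 1 XOR 1 XOR 0 XOR 1 XOR 1 XOR 1 XOR 1 XOR 1 = 1

1


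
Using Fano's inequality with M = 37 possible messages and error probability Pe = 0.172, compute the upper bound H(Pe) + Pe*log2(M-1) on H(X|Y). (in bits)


H(Pe) = -Pe*log2(Pe) - (1-Pe)*log2(1-Pe) = -0.172*log2(0.172) - 0.828*log2(0.828) = 0.436797 + 0.225462 = 0.6623. Pe*log2(M-1) = 0.172*log2(36) = 0.889227. Bound = H(Pe) + Pe*log2(M-1) = 0.436797 + 0.225462 + 0.889227 = 1.5515

1.5515 bits


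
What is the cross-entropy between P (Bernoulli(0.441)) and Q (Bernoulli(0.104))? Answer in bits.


H(P,Q) = -p*log2(q) - (1-p)*log2(1-q). -0.441*log2(0.104) = 1.440017; -0.559*log2(0.896) = 0.088562. H(P,Q) = 1.440017 + 0.088562 = 1.5286

1.5286 bits


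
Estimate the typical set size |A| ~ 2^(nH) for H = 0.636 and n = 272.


log2|A_typical| = nH = 272 * 0.636 = 172.992, so |A_typical| ~ 2^172.992 = 1.191e+52

1.191e+52


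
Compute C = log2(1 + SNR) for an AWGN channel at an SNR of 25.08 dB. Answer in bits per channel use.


SNR_linear = 10^(25.08/10) = 322.1069; C = log2(1 + SNR_linear) = log2(1 + 322.1069) = 8.3359

8.3359 bits/channel use


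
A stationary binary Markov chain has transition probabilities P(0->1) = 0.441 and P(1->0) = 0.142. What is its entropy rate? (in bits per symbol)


Stationary distribution: pi_0 = p10/(p01+p10) = 0.2436, pi_1 = 0.7564. Entropy rate H' = pi_0*H(p01) + pi_1*H(p10) = 0.2436*0.9899 + 0.7564*0.5895 = 0.687

0.687 bits/symbol


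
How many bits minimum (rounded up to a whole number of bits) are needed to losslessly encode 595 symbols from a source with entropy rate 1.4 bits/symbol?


Minimum bits >= n * H = 595 * 1.4 = 833.0, rounded up to a whole number of bits = 833

833 bits


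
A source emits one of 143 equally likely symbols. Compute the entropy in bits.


H = log2(n) = log2(143) = 7.1599

7.1599 bits


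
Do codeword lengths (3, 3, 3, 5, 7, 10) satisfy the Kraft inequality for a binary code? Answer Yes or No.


Kraft sum = sum(2^(-l_i)) = 0.415, need <= 1. Result: satisfied (a binary prefix-free code with these lengths exists)

Yes


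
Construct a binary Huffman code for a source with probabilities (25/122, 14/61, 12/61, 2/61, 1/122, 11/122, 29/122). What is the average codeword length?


Huffman construction (repeatedly merge the two least-probable nodes; each merge adds 1 bit to every symbol beneath it): 1/122 + 2/61 = 5/122; 5/122 + 11/122 = 8/61; 8/61 + 12/61 = 20/61; 25/122 + 14/61 = 53/122; 29/122 + 20/61 = 69/122; 53/122 + 69/122 = 1. Resulting codeword lengths (in the order the probabilities were given): (2, 2, 3, 5, 5, 4, 2). L_avg = sum(p_i * l_i) = 25/122*2 + 14/61*2 + 12/61*3 + 2/61*5 + 1/122*5 + 11/122*4 + 29/122*2 = 5/2 = 2.5

2.5 bits


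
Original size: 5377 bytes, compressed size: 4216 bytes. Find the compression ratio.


Ratio = original / compressed = 5377 / 4216 = 1.2754

1.2754


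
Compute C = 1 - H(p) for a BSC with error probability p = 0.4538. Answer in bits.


H(p) = -p*log2(p) - (1-p)*log2(1-p) = -0.4538*log2(0.4538) - 0.5462*log2(0.5462) = 0.517274 + 0.476559 = 0.9938. C = 1 - H(p) = 1 - 0.9938 = 0.0062

0.0062 bits


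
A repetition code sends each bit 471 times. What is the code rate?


Rate = k/n = 1/471

1/471


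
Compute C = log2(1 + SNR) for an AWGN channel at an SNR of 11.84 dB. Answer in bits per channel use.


SNR_linear = 10^(11.84/10) = 15.2757; C = log2(1 + SNR_linear) = log2(1 + 15.2757) = 4.0246

4.0246 bits/channel use


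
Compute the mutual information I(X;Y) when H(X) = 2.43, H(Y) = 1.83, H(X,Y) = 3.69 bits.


I(X;Y) = H(X) + H(Y) - H(X,Y) = 2.43 + 1.83 - 3.69 = 0.57

0.57 bits


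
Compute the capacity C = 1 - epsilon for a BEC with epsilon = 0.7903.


C = 1 - epsilon = 1 - 0.7903 = 0.2097

0.2097 bits


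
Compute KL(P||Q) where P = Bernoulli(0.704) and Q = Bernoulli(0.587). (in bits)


KL = p*log2(p/q) + (1-p)*log2((1-p)/(1-q)) = 0.704*log2(0.704/0.587) + 0.296*log2(0.296/0.413) = 0.0424

0.0424 bits


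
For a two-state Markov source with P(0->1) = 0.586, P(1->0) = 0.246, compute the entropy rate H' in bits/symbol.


Stationary distribution: pi_0 = p10/(p01+p10) = 0.2957, pi_1 = 0.7043. Entropy rate H' = pi_0*H(p01) + pi_1*H(p10) = 0.2957*0.9786 + 0.7043*0.8049 = 0.8562

0.8562 bits/symbol


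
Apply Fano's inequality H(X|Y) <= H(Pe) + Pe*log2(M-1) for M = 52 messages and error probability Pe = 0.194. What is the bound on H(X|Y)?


H(Pe) = -Pe*log2(Pe) - (1-Pe)*log2(1-Pe) = -0.194*log2(0.194) - 0.806*log2(0.806) = 0.458979 + 0.250785 = 0.7098. Pe*log2(M-1) = 0.194*log2(51) = 1.100451. Bound = H(Pe) + Pe*log2(M-1) = 0.458979 + 0.250785 + 1.100451 = 1.8102

1.8102 bits


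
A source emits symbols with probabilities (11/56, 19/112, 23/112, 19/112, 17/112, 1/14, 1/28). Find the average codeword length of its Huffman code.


Huffman construction (repeatedly merge the two least-probable nodes; each merge adds 1 bit to every symbol beneath it): 1/28 + 1/14 = 3/28; 3/28 + 17/112 = 29/112; 19/112 + 19/112 = 19/56; 11/56 + 23/112 = 45/112; 29/112 + 19/56 = 67/112; 45/112 + 67/112 = 1. Resulting codeword lengths (in the order the probabilities were given): (2, 3, 2, 3, 3, 4, 4). L_avg = sum(p_i * l_i) = 11/56*2 + 19/112*3 + 23/112*2 + 19/112*3 + 17/112*3 + 1/14*4 + 1/28*4 = 303/112 = 2.7054

2.7054 bits


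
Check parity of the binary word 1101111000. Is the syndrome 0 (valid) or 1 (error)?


Syndrome = XOR of all bits = 1 XOR 1 XOR 0 XOR 1 XOR 1 XOR 1 XOR 1 XOR 0 XOR 0 XOR 0 = 0

0


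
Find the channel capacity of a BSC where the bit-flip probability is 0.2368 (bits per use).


H(p) = -p*log2(p) - (1-p)*log2(1-p) = -0.2368*log2(0.2368) - 0.7632*log2(0.7632) = 0.492132 + 0.297546 = 0.7897. C = 1 - H(p) = 1 - 0.7897 = 0.2103

0.2103 bits


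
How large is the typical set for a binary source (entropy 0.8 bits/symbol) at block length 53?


log2|A_typical| = nH = 53 * 0.8 = 42.4, so |A_typical| ~ 2^42.4 = 5.803e+12

5.803e+12


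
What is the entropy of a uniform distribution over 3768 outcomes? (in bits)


H = log2(n) = log2(3768) = 11.8796

11.8796 bits


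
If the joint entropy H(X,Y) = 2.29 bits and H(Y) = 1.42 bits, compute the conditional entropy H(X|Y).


H(X|Y) = H(X,Y) - H(Y) = 2.29 - 1.42 = 0.87

0.87 bits


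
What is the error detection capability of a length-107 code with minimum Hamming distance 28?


Detection capability = d_min - 1 = 28 - 1 = 27

27 errors


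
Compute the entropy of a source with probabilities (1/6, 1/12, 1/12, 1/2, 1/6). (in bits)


H = -sum(p_i * log2(p_i)). Terms: -(1/6)*log2(1/6) = 0.430827; -(1/12)*log2(1/12) = 0.298747; -(1/12)*log2(1/12) = 0.298747; -(1/2)*log2(1/2) = 0.500000; -(1/6)*log2(1/6) = 0.430827. H = 0.430827 + 0.298747 + 0.298747 + 0.500000 + 0.430827 = 1.9591

1.9591 bits


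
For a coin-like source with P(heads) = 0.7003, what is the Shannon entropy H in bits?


H = -p*log2(p) - (1-p)*log2(1-p). -0.7003*log2(0.7003) = 0.359923; -0.2997*log2(0.2997) = 0.521001. H = 0.359923 + 0.521001 = 0.8809

0.8809 bits


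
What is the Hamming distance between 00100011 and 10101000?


Count differing positions: ^ . . . ^ . ^ ^ = 4 differences

4


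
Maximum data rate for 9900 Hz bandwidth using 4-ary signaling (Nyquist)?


Rate = 2 * B * log2(M) = 2 * 9900 * 2.0 = 39600.0

39600.0 bps


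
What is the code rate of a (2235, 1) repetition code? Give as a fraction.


Rate = k/n = 1/2235

1/2235


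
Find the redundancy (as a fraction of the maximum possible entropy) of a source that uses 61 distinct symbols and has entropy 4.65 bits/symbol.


H_max = log2(K) = log2(61) = 5.9307 bits/symbol. Redundancy = 1 - H/H_max = 1 - 4.65/5.9307 = 1 - 0.7841 = 0.2159

0.2159


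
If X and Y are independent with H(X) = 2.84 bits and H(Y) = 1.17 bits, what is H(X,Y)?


For independent variables, H(X,Y) = H(X) + H(Y) = 2.84 + 1.17 = 4.01

4.01 bits


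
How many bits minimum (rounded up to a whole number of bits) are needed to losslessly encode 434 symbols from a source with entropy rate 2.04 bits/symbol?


Minimum bits >= n * H = 434 * 2.04 = 885.36, rounded up to a whole number of bits = 886

886 bits


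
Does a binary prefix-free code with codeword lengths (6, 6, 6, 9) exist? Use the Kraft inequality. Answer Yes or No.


Kraft sum = sum(2^(-l_i)) = 0.0488, need <= 1. Result: satisfied (a binary prefix-free code with these lengths exists)

Yes


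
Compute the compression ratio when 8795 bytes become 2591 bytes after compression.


Ratio = original / compressed = 8795 / 2591 = 3.3944

3.3944


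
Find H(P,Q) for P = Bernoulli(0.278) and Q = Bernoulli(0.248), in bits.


H(P,Q) = -p*log2(q) - (1-p)*log2(1-q). -0.278*log2(0.248) = 0.559221; -0.722*log2(0.752) = 0.296883. H(P,Q) = 0.559221 + 0.296883 = 0.8561

0.8561 bits
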